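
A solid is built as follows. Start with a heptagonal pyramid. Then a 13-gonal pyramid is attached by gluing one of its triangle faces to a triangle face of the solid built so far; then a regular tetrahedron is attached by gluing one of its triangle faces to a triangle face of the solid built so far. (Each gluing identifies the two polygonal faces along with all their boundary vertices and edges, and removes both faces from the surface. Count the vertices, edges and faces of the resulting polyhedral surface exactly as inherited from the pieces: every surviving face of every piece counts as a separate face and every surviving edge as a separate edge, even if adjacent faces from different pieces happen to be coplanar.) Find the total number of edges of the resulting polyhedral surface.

40

A heptagonal pyramid: V=8, E=14, F=8.
Attach a 13-gonal pyramid (V=14, E=26, F=14) along a 3-gon: merge 3 vertices and 3 edges, delete both glued faces → V=19, E=37, F=20.
Attach a regular tetrahedron (V=4, E=6, F=4) along a 3-gon: merge 3 vertices and 3 edges, delete both glued faces → V=20, E=40, F=22.
Check: V − E + F = 20 − 40 + 22 = 2.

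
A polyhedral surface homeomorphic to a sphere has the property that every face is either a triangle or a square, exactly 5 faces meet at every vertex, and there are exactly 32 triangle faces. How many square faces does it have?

Let x be the number of squares; then F = 32 + x.
Edge–face incidences: 2E = 3·32 + 4·x = 96 + 4x.
Every vertex has degree 5, so 5V = 2E.
Euler: V − E + F = 2 ⇒ (2E)/5 − E + (32 + x) = 2.
Multiply by 10: 2·(2E) − 5·(2E) + 10·(32 + x) = 20, i.e. 320 + 10x − 3·(96 + 4x) = 20.
Collecting terms: −2x + 32 = 20, so −2x = −12, so x = 6.
Then 2E = 96 + 4·6 = 120, so E = 60, V = 2E/5 = 24, F = 32 + 6 = 38.

6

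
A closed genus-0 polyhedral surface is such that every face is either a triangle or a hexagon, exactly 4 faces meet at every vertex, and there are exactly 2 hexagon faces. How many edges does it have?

24

Let x be the number of triangles; then F = 2 + x.
Edge–face incidences: 2E = 6·2 + 3·x = 12 + 3x.
Every vertex has degree 4, so 4V = 2E.
Euler: V − E + F = 2 ⇒ (2E)/4 − E + (2 + x) = 2.
Multiply by 8: 2·(2E) − 4·(2E) + 8·(2 + x) = 16, i.e. 16 + 8x − 2·(12 + 3x) = 16.
Collecting terms: 2x − 8 = 16, so 2x = 24, so x = 12.
Then 2E = 12 + 3·12 = 48, so E = 24, V = 2E/4 = 12, F = 2 + 12 = 14.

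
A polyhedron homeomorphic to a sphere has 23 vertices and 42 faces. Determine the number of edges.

Here V − E + F = 2.
E = V + F − (2) = 23 + 42 − (2) = 63.

63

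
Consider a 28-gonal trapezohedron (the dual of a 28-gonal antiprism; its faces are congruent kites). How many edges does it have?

112

The n-trapezohedron (dual of the n-antiprism) has V = 2·28 + 2 = 58, E = 4·28 = 112, F = 2·28 = 56.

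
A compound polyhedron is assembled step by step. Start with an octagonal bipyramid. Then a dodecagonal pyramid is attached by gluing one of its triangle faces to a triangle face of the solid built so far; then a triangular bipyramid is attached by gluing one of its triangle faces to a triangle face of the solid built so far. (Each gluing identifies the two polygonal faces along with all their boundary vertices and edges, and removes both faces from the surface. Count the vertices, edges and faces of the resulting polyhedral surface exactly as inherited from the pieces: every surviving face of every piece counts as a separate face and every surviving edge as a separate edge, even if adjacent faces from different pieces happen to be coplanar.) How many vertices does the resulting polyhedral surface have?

An octagonal bipyramid: V=10, E=24, F=16.
Attach a dodecagonal pyramid (V=13, E=24, F=13) along a 3-gon: merge 3 vertices and 3 edges, delete both glued faces → V=20, E=45, F=27.
Attach a triangular bipyramid (V=5, E=9, F=6) along a 3-gon: merge 3 vertices and 3 edges, delete both glued faces → V=22, E=51, F=31.
Check: V − E + F = 22 − 51 + 31 = 2.

22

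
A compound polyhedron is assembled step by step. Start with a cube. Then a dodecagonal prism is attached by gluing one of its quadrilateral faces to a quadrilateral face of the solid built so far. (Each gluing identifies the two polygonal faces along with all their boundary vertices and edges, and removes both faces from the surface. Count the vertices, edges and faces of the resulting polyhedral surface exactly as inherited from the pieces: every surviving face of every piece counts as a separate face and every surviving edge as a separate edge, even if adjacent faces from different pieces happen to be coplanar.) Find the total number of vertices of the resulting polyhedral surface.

28

A cube: V=8, E=12, F=6.
Attach a dodecagonal prism (V=24, E=36, F=14) along a 4-gon: merge 4 vertices and 4 edges, delete both glued faces → V=28, E=44, F=18.
Check: V − E + F = 28 − 44 + 18 = 2.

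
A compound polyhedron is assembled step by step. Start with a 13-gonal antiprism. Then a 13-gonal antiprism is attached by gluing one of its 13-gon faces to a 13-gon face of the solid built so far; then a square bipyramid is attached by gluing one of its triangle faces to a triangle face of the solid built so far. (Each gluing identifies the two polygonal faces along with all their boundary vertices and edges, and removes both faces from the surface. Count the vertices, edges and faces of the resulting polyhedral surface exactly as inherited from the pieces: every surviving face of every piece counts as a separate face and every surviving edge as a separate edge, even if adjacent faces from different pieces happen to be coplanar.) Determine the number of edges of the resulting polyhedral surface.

A 13-gonal antiprism: V=26, E=52, F=28.
Attach a 13-gonal antiprism (V=26, E=52, F=28) along a 13-gon: merge 13 vertices and 13 edges, delete both glued faces → V=39, E=91, F=54.
Attach a square bipyramid (V=6, E=12, F=8) along a 3-gon: merge 3 vertices and 3 edges, delete both glued faces → V=42, E=100, F=60.
Check: V − E + F = 42 − 100 + 60 = 2.

100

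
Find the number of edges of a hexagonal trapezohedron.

24

The n-trapezohedron (dual of the n-antiprism) has V = 2·6 + 2 = 14, E = 4·6 = 24, F = 2·6 = 12.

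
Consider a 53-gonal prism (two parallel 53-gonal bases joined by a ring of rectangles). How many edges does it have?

A prism on an n-gon has two n-gon bases and n rectangular sides: V = 2·53 = 106, E = 3·53 = 159, F = 53 + 2 = 55.

159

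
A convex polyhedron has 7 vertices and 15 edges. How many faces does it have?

10

Here V − E + F = 2.
F = 2 − V + E = 2 − 7 + 15 = 10.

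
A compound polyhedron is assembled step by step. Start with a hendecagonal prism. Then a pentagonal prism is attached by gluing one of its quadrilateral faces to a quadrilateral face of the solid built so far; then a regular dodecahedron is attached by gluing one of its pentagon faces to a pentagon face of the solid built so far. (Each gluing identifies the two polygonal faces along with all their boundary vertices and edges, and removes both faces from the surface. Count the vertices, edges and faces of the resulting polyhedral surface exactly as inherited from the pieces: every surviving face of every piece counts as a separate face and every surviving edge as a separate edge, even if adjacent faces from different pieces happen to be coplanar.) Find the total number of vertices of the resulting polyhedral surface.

A hendecagonal prism: V=22, E=33, F=13.
Attach a pentagonal prism (V=10, E=15, F=7) along a 4-gon: merge 4 vertices and 4 edges, delete both glued faces → V=28, E=44, F=18.
Attach a regular dodecahedron (V=20, E=30, F=12) along a 5-gon: merge 5 vertices and 5 edges, delete both glued faces → V=43, E=69, F=28.
Check: V − E + F = 43 − 69 + 28 = 2.

43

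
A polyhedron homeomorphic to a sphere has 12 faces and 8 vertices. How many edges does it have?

Here V − E + F = 2.
E = V + F − (2) = 8 + 12 − (2) = 18.

18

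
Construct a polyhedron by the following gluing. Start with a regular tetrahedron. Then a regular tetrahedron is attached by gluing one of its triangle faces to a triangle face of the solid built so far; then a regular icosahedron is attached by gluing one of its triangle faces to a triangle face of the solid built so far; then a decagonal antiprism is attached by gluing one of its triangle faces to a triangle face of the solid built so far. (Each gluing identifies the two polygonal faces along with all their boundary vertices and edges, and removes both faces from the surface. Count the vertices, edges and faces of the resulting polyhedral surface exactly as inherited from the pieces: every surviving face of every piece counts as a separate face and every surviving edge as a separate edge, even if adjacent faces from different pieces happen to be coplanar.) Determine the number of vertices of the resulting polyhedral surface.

31

A regular tetrahedron: V=4, E=6, F=4.
Attach a regular tetrahedron (V=4, E=6, F=4) along a 3-gon: merge 3 vertices and 3 edges, delete both glued faces → V=5, E=9, F=6.
Attach a regular icosahedron (V=12, E=30, F=20) along a 3-gon: merge 3 vertices and 3 edges, delete both glued faces → V=14, E=36, F=24.
Attach a decagonal antiprism (V=20, E=40, F=22) along a 3-gon: merge 3 vertices and 3 edges, delete both glued faces → V=31, E=73, F=44.
Check: V − E + F = 31 − 73 + 44 = 2.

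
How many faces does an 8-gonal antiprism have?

An antiprism on an n-gon has two n-gon caps and 2n triangles: V = 2·8 = 16, E = 4·8 = 32, F = 2·8 + 2 = 18.

18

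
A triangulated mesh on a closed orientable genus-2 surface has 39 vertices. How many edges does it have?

123

χ = 2 − 2·2 = -2, and every face is a triangle so 3F = 2E.
V − E + F = -2 with E = 3F/2 gives 39 − (3/2 − 1)·F = -2, so F = 82 and E = 123.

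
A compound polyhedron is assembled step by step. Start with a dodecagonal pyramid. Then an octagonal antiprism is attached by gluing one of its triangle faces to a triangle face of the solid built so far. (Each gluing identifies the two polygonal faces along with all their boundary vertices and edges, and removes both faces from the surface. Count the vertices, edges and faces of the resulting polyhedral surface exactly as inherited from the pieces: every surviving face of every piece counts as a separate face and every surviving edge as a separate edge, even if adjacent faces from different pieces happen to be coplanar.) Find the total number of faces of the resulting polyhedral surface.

A dodecagonal pyramid: V=13, E=24, F=13.
Attach an octagonal antiprism (V=16, E=32, F=18) along a 3-gon: merge 3 vertices and 3 edges, delete both glued faces → V=26, E=53, F=29.
Check: V − E + F = 26 − 53 + 29 = 2.

29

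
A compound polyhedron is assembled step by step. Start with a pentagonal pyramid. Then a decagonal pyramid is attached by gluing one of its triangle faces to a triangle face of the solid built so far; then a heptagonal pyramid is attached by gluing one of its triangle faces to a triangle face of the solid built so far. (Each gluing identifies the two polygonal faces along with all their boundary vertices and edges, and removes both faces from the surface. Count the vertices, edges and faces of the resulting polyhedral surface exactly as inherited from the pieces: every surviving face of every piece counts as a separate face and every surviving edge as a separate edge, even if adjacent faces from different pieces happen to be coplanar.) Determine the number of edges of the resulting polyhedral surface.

A pentagonal pyramid: V=6, E=10, F=6.
Attach a decagonal pyramid (V=11, E=20, F=11) along a 3-gon: merge 3 vertices and 3 edges, delete both glued faces → V=14, E=27, F=15.
Attach a heptagonal pyramid (V=8, E=14, F=8) along a 3-gon: merge 3 vertices and 3 edges, delete both glued faces → V=19, E=38, F=21.
Check: V − E + F = 19 − 38 + 21 = 2.

38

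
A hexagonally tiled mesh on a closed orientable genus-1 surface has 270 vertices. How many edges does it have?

χ = 2 − 2·1 = 0, and every face is a hexagon so 6F = 2E.
V − E + F = 0 with E = 6F/2 gives 270 − (6/2 − 1)·F = 0, so F = 135 and E = 405.

405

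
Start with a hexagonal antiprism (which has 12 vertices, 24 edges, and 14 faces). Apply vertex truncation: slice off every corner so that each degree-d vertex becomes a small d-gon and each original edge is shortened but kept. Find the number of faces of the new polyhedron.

26

Truncation replaces each original edge-end by a new vertex, so V′ = 2E = 48.
Each original edge survives, and each old vertex of degree d contributes d new edges; summing degrees gives Σd = 2E, so E′ = E + 2E = 3E = 72.
Each original face survives and each original vertex becomes one new face: F′ = F + V = 26.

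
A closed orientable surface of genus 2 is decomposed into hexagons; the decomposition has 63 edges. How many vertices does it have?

40

χ = 2 − 2·2 = -2, and every face is a hexagon so 6F = 2E.
F = 2E/6 = 21. Then V = -2 + E − F = -2 + 63 − 21 = 40.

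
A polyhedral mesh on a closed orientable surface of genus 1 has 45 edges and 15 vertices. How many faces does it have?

For a closed orientable surface of genus 1, χ = 2 − 2·1 = 0.
F = 0 − V + E = 0 − 15 + 45 = 30.

30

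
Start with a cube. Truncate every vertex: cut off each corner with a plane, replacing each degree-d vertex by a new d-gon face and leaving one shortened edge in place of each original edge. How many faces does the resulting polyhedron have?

14

The base solid has V = 8, E = 12, F = 6.
Truncation replaces each original edge-end by a new vertex, so V′ = 2E = 24.
Each original edge survives, and each old vertex of degree d contributes d new edges; summing degrees gives Σd = 2E, so E′ = E + 2E = 3E = 36.
Each original face survives and each original vertex becomes one new face: F′ = F + V = 14.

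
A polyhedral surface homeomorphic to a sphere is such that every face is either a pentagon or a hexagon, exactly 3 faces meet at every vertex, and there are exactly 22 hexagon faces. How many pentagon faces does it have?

Let x be the number of pentagons; then F = 22 + x.
Edge–face incidences: 2E = 6·22 + 5·x = 132 + 5x.
Every vertex has degree 3, so 3V = 2E.
Euler: V − E + F = 2 ⇒ (2E)/3 − E + (22 + x) = 2.
Multiply by 6: 2·(2E) − 3·(2E) + 6·(22 + x) = 12, i.e. 132 + 6x − (132 + 5x) = 12.
Collecting terms: x = 12.
Then 2E = 132 + 5·12 = 192, so E = 96, V = 2E/3 = 64, F = 22 + 12 = 34.

12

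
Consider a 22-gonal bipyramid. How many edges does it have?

66

A bipyramid over an n-gon has 2n triangular faces and n + 2 vertices: V = 22 + 2 = 24, E = 3·22 = 66, F = 2·22 = 44.
Check: V − E + F = 24 − 66 + 44 = 2.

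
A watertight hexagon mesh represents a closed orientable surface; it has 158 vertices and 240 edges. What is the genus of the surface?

2

Every face is a hexagon and each edge borders two faces, so 6F = 2·240, giving F = 80.
χ = V − E + F = 158 − 240 + 80 = -2.
For a closed orientable surface χ = 2 − 2g, so g = (2 − (-2))/2 = 2.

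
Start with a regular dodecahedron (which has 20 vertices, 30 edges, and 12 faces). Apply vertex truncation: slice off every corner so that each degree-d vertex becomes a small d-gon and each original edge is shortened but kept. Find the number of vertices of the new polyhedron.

60

Truncation replaces each original edge-end by a new vertex, so V′ = 2E = 60.
Each original edge survives, and each old vertex of degree d contributes d new edges; summing degrees gives Σd = 2E, so E′ = E + 2E = 3E = 90.
Each original face survives and each original vertex becomes one new face: F′ = F + V = 32.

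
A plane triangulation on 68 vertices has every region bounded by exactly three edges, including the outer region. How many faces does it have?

In a plane triangulation 3F = 2E and V − E + F = 2, so F = 2V − 4 = 2·68 − 4 = 132.

132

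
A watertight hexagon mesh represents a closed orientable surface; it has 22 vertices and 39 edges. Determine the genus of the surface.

3

Every face is a hexagon and each edge borders two faces, so 6F = 2·39, giving F = 13.
χ = V − E + F = 22 − 39 + 13 = -4.
For a closed orientable surface χ = 2 − 2g, so g = (2 − (-4))/2 = 3.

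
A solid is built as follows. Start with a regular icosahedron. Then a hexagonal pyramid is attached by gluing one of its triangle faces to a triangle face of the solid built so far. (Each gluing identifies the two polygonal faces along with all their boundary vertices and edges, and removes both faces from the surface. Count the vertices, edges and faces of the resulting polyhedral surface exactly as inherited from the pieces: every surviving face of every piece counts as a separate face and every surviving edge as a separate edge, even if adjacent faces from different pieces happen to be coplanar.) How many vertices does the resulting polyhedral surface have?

16

A regular icosahedron: V=12, E=30, F=20.
Attach a hexagonal pyramid (V=7, E=12, F=7) along a 3-gon: merge 3 vertices and 3 edges, delete both glued faces → V=16, E=39, F=25.
Check: V − E + F = 16 − 39 + 25 = 2.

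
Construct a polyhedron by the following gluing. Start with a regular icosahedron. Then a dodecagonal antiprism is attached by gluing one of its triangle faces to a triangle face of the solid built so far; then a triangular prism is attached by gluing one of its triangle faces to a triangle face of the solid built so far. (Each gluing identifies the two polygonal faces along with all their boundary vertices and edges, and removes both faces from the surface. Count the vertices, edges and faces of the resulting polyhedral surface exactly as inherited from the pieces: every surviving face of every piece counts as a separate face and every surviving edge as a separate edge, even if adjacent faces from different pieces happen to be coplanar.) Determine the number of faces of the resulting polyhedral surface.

47

A regular icosahedron: V=12, E=30, F=20.
Attach a dodecagonal antiprism (V=24, E=48, F=26) along a 3-gon: merge 3 vertices and 3 edges, delete both glued faces → V=33, E=75, F=44.
Attach a triangular prism (V=6, E=9, F=5) along a 3-gon: merge 3 vertices and 3 edges, delete both glued faces → V=36, E=81, F=47.
Check: V − E + F = 36 − 81 + 47 = 2.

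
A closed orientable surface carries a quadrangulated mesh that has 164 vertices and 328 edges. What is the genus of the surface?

Every face is a square and each edge borders two faces, so 4F = 2·328, giving F = 164.
χ = V − E + F = 164 − 328 + 164 = 0.
For a closed orientable surface χ = 2 − 2g, so g = (2 − (0))/2 = 1.

1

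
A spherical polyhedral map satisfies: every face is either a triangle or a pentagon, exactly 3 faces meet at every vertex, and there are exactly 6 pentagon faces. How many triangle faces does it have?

Let x be the number of triangles; then F = 6 + x.
Edge–face incidences: 2E = 5·6 + 3·x = 30 + 3x.
Every vertex has degree 3, so 3V = 2E.
Euler: V − E + F = 2 ⇒ (2E)/3 − E + (6 + x) = 2.
Multiply by 6: 2·(2E) − 3·(2E) + 6·(6 + x) = 12, i.e. 36 + 6x − (30 + 3x) = 12.
Collecting terms: 3x + 6 = 12, so 3x = 6, so x = 2.
Then 2E = 30 + 3·2 = 36, so E = 18, V = 2E/3 = 12, F = 6 + 2 = 8.

2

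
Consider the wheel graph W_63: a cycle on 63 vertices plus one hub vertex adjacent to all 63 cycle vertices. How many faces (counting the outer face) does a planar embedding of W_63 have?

W_63 has V = 63 + 1 = 64 vertices and E = 2·63 = 126 edges.
By Euler's formula F = 2 − V + E = 2 − 64 + 126 = 64.

64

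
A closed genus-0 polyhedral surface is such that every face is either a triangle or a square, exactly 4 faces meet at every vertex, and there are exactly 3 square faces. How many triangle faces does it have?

Let x be the number of triangles; then F = 3 + x.
Edge–face incidences: 2E = 4·3 + 3·x = 12 + 3x.
Every vertex has degree 4, so 4V = 2E.
Euler: V − E + F = 2 ⇒ (2E)/4 − E + (3 + x) = 2.
Multiply by 8: 2·(2E) − 4·(2E) + 8·(3 + x) = 16, i.e. 24 + 8x − 2·(12 + 3x) = 16.
Collecting terms: 2x = 16, so x = 8.
Then 2E = 12 + 3·8 = 36, so E = 18, V = 2E/4 = 9, F = 3 + 8 = 11.

8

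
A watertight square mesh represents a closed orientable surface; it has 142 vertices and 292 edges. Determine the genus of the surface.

Every face is a square and each edge borders two faces, so 4F = 2·292, giving F = 146.
χ = V − E + F = 142 − 292 + 146 = -4.
For a closed orientable surface χ = 2 − 2g, so g = (2 − (-4))/2 = 3.

3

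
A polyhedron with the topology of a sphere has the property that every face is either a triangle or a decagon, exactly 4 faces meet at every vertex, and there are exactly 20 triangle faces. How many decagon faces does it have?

2

Let x be the number of decagons; then F = 20 + x.
Edge–face incidences: 2E = 3·20 + 10·x = 60 + 10x.
Every vertex has degree 4, so 4V = 2E.
Euler: V − E + F = 2 ⇒ (2E)/4 − E + (20 + x) = 2.
Multiply by 8: 2·(2E) − 4·(2E) + 8·(20 + x) = 16, i.e. 160 + 8x − 2·(60 + 10x) = 16.
Collecting terms: −12x + 40 = 16, so −12x = −24, so x = 2.
Then 2E = 60 + 10·2 = 80, so E = 40, V = 2E/4 = 20, F = 20 + 2 = 22.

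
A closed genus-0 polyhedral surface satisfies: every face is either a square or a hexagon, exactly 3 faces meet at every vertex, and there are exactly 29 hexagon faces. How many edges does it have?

Let x be the number of squares; then F = 29 + x.
Edge–face incidences: 2E = 6·29 + 4·x = 174 + 4x.
Every vertex has degree 3, so 3V = 2E.
Euler: V − E + F = 2 ⇒ (2E)/3 − E + (29 + x) = 2.
Multiply by 6: 2·(2E) − 3·(2E) + 6·(29 + x) = 12, i.e. 174 + 6x − (174 + 4x) = 12.
Collecting terms: 2x = 12, so x = 6.
Then 2E = 174 + 4·6 = 198, so E = 99, V = 2E/3 = 66, F = 29 + 6 = 35.

99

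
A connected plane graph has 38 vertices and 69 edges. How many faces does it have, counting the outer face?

Euler's formula for a connected plane graph: V − E + F = 2, so F = 2 − 38 + 69 = 33.

33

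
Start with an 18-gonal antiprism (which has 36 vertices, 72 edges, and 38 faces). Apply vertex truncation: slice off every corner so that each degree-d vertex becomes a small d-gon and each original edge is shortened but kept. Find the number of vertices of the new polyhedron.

Truncation replaces each original edge-end by a new vertex, so V′ = 2E = 144.
Each original edge survives, and each old vertex of degree d contributes d new edges; summing degrees gives Σd = 2E, so E′ = E + 2E = 3E = 216.
Each original face survives and each original vertex becomes one new face: F′ = F + V = 74.

144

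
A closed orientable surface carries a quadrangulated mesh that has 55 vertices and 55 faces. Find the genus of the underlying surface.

Every face is a square, so 2E = 4·55 = 220, giving E = 110.
χ = V − E + F = 55 − 110 + 55 = 0.
For a closed orientable surface χ = 2 − 2g, so g = (2 − (0))/2 = 1.

1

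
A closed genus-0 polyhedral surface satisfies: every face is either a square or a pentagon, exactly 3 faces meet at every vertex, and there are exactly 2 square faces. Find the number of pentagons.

Let x be the number of pentagons; then F = 2 + x.
Edge–face incidences: 2E = 4·2 + 5·x = 8 + 5x.
Every vertex has degree 3, so 3V = 2E.
Euler: V − E + F = 2 ⇒ (2E)/3 − E + (2 + x) = 2.
Multiply by 6: 2·(2E) − 3·(2E) + 6·(2 + x) = 12, i.e. 12 + 6x − (8 + 5x) = 12.
Collecting terms: x + 4 = 12, so x = 8.
Then 2E = 8 + 5·8 = 48, so E = 24, V = 2E/3 = 16, F = 2 + 8 = 10.

8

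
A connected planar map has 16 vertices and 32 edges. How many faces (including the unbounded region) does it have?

Euler's formula for a connected plane graph: V − E + F = 2, so F = 2 − 16 + 32 = 18.

18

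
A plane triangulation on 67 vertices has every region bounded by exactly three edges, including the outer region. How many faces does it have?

130

In a plane triangulation 3F = 2E and V − E + F = 2, so F = 2V − 4 = 2·67 − 4 = 130.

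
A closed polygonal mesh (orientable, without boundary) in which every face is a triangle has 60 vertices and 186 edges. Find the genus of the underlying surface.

2

Every face is a triangle and each edge borders two faces, so 3F = 2·186, giving F = 124.
χ = V − E + F = 60 − 186 + 124 = -2.
For a closed orientable surface χ = 2 − 2g, so g = (2 − (-2))/2 = 2.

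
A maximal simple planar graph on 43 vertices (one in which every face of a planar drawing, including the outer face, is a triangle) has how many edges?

In a plane triangulation 3F = 2E and V − E + F = 2, so E = 3V − 6 = 3·43 − 6 = 123.

123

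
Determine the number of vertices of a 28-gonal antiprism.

56

An antiprism on an n-gon has two n-gon caps and 2n triangles: V = 2·28 = 56, E = 4·28 = 112, F = 2·28 + 2 = 58.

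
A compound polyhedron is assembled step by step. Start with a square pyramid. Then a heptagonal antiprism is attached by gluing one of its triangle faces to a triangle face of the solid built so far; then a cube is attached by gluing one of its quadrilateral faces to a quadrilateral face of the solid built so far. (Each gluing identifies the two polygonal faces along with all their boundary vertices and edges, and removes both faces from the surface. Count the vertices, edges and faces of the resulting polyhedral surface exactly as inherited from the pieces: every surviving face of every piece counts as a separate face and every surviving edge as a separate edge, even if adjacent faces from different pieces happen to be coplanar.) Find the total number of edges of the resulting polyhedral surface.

41

A square pyramid: V=5, E=8, F=5.
Attach a heptagonal antiprism (V=14, E=28, F=16) along a 3-gon: merge 3 vertices and 3 edges, delete both glued faces → V=16, E=33, F=19.
Attach a cube (V=8, E=12, F=6) along a 4-gon: merge 4 vertices and 4 edges, delete both glued faces → V=20, E=41, F=23.
Check: V − E + F = 20 − 41 + 23 = 2.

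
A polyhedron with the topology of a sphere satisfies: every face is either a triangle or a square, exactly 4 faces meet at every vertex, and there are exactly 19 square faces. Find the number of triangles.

8

Let x be the number of triangles; then F = 19 + x.
Edge–face incidences: 2E = 4·19 + 3·x = 76 + 3x.
Every vertex has degree 4, so 4V = 2E.
Euler: V − E + F = 2 ⇒ (2E)/4 − E + (19 + x) = 2.
Multiply by 8: 2·(2E) − 4·(2E) + 8·(19 + x) = 16, i.e. 152 + 8x − 2·(76 + 3x) = 16.
Collecting terms: 2x = 16, so x = 8.
Then 2E = 76 + 3·8 = 100, so E = 50, V = 2E/4 = 25, F = 19 + 8 = 27.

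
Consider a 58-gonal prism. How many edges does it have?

174

A prism on an n-gon has two n-gon bases and n rectangular sides: V = 2·58 = 116, E = 3·58 = 174, F = 58 + 2 = 60.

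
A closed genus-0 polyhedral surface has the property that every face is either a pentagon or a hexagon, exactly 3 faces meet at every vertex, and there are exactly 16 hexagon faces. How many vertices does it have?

Let x be the number of pentagons; then F = 16 + x.
Edge–face incidences: 2E = 6·16 + 5·x = 96 + 5x.
Every vertex has degree 3, so 3V = 2E.
Euler: V − E + F = 2 ⇒ (2E)/3 − E + (16 + x) = 2.
Multiply by 6: 2·(2E) − 3·(2E) + 6·(16 + x) = 12, i.e. 96 + 6x − (96 + 5x) = 12.
Collecting terms: x = 12.
Then 2E = 96 + 5·12 = 156, so E = 78, V = 2E/3 = 52, F = 16 + 12 = 28.

52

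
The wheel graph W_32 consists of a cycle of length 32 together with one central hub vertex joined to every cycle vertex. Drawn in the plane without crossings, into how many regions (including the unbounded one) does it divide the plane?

W_32 has V = 32 + 1 = 33 vertices and E = 2·32 = 64 edges.
By Euler's formula F = 2 − V + E = 2 − 33 + 64 = 33.

33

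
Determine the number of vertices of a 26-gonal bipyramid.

28

A bipyramid over an n-gon has 2n triangular faces and n + 2 vertices: V = 26 + 2 = 28, E = 3·26 = 78, F = 2·26 = 52.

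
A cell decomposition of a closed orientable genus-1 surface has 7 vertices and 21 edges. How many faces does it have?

14

For a closed orientable surface of genus 1, χ = 2 − 2·1 = 0.
F = 0 − V + E = 0 − 7 + 21 = 14.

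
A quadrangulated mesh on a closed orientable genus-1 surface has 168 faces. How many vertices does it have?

168

χ = 2 − 2·1 = 0, and every face is a square so 4F = 2E.
E = 4·168/2 = 336. Then V = 0 + E − F = 0 + 336 − 168 = 168.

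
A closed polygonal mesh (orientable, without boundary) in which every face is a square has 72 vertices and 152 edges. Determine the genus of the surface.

3

Every face is a square and each edge borders two faces, so 4F = 2·152, giving F = 76.
χ = V − E + F = 72 − 152 + 76 = -4.
For a closed orientable surface χ = 2 − 2g, so g = (2 − (-4))/2 = 3.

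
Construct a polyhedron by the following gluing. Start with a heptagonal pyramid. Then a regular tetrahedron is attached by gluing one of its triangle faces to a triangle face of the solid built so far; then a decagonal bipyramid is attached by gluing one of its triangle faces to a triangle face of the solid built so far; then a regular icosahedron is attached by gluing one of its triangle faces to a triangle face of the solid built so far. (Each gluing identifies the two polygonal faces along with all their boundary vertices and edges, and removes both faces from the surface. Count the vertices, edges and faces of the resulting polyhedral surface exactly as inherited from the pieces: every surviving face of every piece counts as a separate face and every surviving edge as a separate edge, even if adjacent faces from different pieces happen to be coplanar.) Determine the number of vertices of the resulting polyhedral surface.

A heptagonal pyramid: V=8, E=14, F=8.
Attach a regular tetrahedron (V=4, E=6, F=4) along a 3-gon: merge 3 vertices and 3 edges, delete both glued faces → V=9, E=17, F=10.
Attach a decagonal bipyramid (V=12, E=30, F=20) along a 3-gon: merge 3 vertices and 3 edges, delete both glued faces → V=18, E=44, F=28.
Attach a regular icosahedron (V=12, E=30, F=20) along a 3-gon: merge 3 vertices and 3 edges, delete both glued faces → V=27, E=71, F=46.
Check: V − E + F = 27 − 71 + 46 = 2.

27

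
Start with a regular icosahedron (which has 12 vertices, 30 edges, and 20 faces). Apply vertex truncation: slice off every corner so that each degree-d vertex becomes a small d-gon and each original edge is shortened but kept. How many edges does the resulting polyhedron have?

Truncation replaces each original edge-end by a new vertex, so V′ = 2E = 60.
Each original edge survives, and each old vertex of degree d contributes d new edges; summing degrees gives Σd = 2E, so E′ = E + 2E = 3E = 90.
Each original face survives and each original vertex becomes one new face: F′ = F + V = 32.

90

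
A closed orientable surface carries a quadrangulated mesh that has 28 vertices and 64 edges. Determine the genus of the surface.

Every face is a square and each edge borders two faces, so 4F = 2·64, giving F = 32.
χ = V − E + F = 28 − 64 + 32 = -4.
For a closed orientable surface χ = 2 − 2g, so g = (2 − (-4))/2 = 3.

3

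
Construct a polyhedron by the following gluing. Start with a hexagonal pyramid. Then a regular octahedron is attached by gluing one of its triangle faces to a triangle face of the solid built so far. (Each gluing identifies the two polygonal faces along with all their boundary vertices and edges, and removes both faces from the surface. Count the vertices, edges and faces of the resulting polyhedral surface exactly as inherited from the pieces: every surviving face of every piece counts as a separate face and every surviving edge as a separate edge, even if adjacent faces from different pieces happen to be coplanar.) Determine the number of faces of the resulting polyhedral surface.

13

A hexagonal pyramid: V=7, E=12, F=7.
Attach a regular octahedron (V=6, E=12, F=8) along a 3-gon: merge 3 vertices and 3 edges, delete both glued faces → V=10, E=21, F=13.
Check: V − E + F = 10 − 21 + 13 = 2.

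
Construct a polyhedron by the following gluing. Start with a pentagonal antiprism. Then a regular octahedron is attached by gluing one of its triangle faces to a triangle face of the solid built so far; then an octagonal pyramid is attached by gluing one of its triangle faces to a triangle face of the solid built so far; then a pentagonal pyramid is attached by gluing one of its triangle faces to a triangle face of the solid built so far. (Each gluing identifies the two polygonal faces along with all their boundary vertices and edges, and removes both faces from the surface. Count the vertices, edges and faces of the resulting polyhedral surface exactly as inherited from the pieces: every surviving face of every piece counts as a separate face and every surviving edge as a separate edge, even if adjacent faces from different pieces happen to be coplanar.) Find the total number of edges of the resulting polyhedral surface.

49

A pentagonal antiprism: V=10, E=20, F=12.
Attach a regular octahedron (V=6, E=12, F=8) along a 3-gon: merge 3 vertices and 3 edges, delete both glued faces → V=13, E=29, F=18.
Attach an octagonal pyramid (V=9, E=16, F=9) along a 3-gon: merge 3 vertices and 3 edges, delete both glued faces → V=19, E=42, F=25.
Attach a pentagonal pyramid (V=6, E=10, F=6) along a 3-gon: merge 3 vertices and 3 edges, delete both glued faces → V=22, E=49, F=29.
Check: V − E + F = 22 − 49 + 29 = 2.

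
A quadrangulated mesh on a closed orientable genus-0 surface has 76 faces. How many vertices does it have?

χ = 2 − 2·0 = 2, and every face is a square so 4F = 2E.
E = 4·76/2 = 152. Then V = 2 + E − F = 2 + 152 − 76 = 78.

78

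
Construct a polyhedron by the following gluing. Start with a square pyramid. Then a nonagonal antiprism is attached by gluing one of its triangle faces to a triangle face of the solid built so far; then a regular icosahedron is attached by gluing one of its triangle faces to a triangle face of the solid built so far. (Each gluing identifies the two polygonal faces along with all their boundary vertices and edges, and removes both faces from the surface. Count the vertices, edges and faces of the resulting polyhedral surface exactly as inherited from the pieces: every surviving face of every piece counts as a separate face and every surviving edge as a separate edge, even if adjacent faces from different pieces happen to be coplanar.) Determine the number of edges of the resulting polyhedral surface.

A square pyramid: V=5, E=8, F=5.
Attach a nonagonal antiprism (V=18, E=36, F=20) along a 3-gon: merge 3 vertices and 3 edges, delete both glued faces → V=20, E=41, F=23.
Attach a regular icosahedron (V=12, E=30, F=20) along a 3-gon: merge 3 vertices and 3 edges, delete both glued faces → V=29, E=68, F=41.
Check: V − E + F = 29 − 68 + 41 = 2.

68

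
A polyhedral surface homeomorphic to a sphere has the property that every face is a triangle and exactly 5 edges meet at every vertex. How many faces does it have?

Each face has 3 edges and each edge borders two faces, so 2E = 3F.
Each vertex has degree 5, so 5V = 2E and hence V = 3F/5.
Euler: V − E + F = 2 ⇒ (3F/5) − (3F/2) + F = 2.
Multiply by 10: (6 − 15 + 10)F = 20, i.e. 1F = 20.
So F = 20, E = 3·20/2 = 30, V = 3·20/5 = 12.

20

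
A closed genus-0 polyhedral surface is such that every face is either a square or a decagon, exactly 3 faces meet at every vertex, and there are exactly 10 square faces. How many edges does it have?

Let x be the number of decagons; then F = 10 + x.
Edge–face incidences: 2E = 4·10 + 10·x = 40 + 10x.
Every vertex has degree 3, so 3V = 2E.
Euler: V − E + F = 2 ⇒ (2E)/3 − E + (10 + x) = 2.
Multiply by 6: 2·(2E) − 3·(2E) + 6·(10 + x) = 12, i.e. 60 + 6x − (40 + 10x) = 12.
Collecting terms: −4x + 20 = 12, so −4x = −8, so x = 2.
Then 2E = 40 + 10·2 = 60, so E = 30, V = 2E/3 = 20, F = 10 + 2 = 12.

30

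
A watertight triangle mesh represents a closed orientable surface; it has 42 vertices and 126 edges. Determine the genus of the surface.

1

Every face is a triangle and each edge borders two faces, so 3F = 2·126, giving F = 84.
χ = V − E + F = 42 − 126 + 84 = 0.
For a closed orientable surface χ = 2 − 2g, so g = (2 − (0))/2 = 1.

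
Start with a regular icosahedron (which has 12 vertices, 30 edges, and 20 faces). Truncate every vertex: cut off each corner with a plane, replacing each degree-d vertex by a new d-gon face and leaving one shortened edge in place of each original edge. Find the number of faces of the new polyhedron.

32

Truncation replaces each original edge-end by a new vertex, so V′ = 2E = 60.
Each original edge survives, and each old vertex of degree d contributes d new edges; summing degrees gives Σd = 2E, so E′ = E + 2E = 3E = 90.
Each original face survives and each original vertex becomes one new face: F′ = F + V = 32.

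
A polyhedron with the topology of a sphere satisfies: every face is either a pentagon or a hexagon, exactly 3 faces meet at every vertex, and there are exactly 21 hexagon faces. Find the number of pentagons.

12

Let x be the number of pentagons; then F = 21 + x.
Edge–face incidences: 2E = 6·21 + 5·x = 126 + 5x.
Every vertex has degree 3, so 3V = 2E.
Euler: V − E + F = 2 ⇒ (2E)/3 − E + (21 + x) = 2.
Multiply by 6: 2·(2E) − 3·(2E) + 6·(21 + x) = 12, i.e. 126 + 6x − (126 + 5x) = 12.
Collecting terms: x = 12.
Then 2E = 126 + 5·12 = 186, so E = 93, V = 2E/3 = 62, F = 21 + 12 = 33.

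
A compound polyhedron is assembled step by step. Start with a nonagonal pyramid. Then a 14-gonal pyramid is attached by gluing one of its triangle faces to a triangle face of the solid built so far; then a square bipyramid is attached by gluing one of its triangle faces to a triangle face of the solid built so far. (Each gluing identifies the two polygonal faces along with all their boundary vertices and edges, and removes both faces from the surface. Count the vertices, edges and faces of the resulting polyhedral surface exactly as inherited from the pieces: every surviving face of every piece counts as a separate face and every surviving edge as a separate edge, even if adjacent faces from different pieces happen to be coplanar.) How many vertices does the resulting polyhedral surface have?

25

A nonagonal pyramid: V=10, E=18, F=10.
Attach a 14-gonal pyramid (V=15, E=28, F=15) along a 3-gon: merge 3 vertices and 3 edges, delete both glued faces → V=22, E=43, F=23.
Attach a square bipyramid (V=6, E=12, F=8) along a 3-gon: merge 3 vertices and 3 edges, delete both glued faces → V=25, E=52, F=29.
Check: V − E + F = 25 − 52 + 29 = 2.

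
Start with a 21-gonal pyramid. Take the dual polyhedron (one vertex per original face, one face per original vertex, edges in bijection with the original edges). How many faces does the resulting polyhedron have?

The base solid has V = 22, E = 42, F = 22.
The dual swaps V and F and preserves E: V′ = F = 22, E′ = E = 42, F′ = V = 22.

22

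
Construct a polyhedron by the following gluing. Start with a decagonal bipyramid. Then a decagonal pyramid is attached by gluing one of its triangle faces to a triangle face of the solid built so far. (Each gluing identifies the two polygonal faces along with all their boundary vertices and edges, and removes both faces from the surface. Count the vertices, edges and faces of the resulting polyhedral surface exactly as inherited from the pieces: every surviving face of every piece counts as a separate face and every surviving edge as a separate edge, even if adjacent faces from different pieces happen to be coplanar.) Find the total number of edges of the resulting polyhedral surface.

A decagonal bipyramid: V=12, E=30, F=20.
Attach a decagonal pyramid (V=11, E=20, F=11) along a 3-gon: merge 3 vertices and 3 edges, delete both glued faces → V=20, E=47, F=29.
Check: V − E + F = 20 − 47 + 29 = 2.

47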